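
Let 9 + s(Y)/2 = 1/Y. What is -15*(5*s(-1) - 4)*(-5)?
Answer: -7800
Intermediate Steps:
s(Y) = -18 + 2/Y
-15*(5*s(-1) - 4)*(-5) = -15*(5*(-18 + 2/(-1)) - 4)*(-5) = -15*(5*(-18 + 2*(-1)) - 4)*(-5) = -15*(5*(-18 - 2) - 4)*(-5) = -15*(5*(-20) - 4)*(-5) = -15*(-100 - 4)*(-5) = -15*(-104)*(-5) = 1560*(-5) = -7800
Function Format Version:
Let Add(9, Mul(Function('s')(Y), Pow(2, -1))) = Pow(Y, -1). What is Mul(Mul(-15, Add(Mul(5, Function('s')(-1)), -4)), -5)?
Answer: -7800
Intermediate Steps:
Function('s')(Y) = Add(-18, Mul(2, Pow(Y, -1)))
Mul(Mul(-15, Add(Mul(5, Function('s')(-1)), -4)), -5) = Mul(Mul(-15, Add(Mul(5, Add(-18, Mul(2, Pow(-1, -1)))), -4)), -5) = Mul(Mul(-15, Add(Mul(5, Add(-18, Mul(2, -1))), -4)), -5) = Mul(Mul(-15, Add(Mul(5, Add(-18, -2)), -4)), -5) = Mul(Mul(-15, Add(Mul(5, -20), -4)), -5) = Mul(Mul(-15, Add(-100, -4)), -5) = Mul(Mul(-15, -104), -5) = Mul(1560, -5) = -7800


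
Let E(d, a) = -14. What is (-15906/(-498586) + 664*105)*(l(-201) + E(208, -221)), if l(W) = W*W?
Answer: 63814088507121/22663 ≈ 2.8158e+9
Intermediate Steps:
l(W) = W²
(-15906/(-498586) + 664*105)*(l(-201) + E(208, -221)) = (-15906/(-498586) + 664*105)*((-201)² - 14) = (-15906*(-1/498586) + 69720)*(40401 - 14) = (723/22663 + 69720)*40387 = (1580065083/22663)*40387 = 63814088507121/22663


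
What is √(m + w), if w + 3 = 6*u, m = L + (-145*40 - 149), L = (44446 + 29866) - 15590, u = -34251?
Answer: 4*I*√9546 ≈ 390.81*I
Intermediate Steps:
L = 58722 (L = 74312 - 15590 = 58722)
m = 52773 (m = 58722 + (-145*40 - 149) = 58722 + (-5800 - 149) = 58722 - 5949 = 52773)
w = -205509 (w = -3 + 6*(-34251) = -3 - 205506 = -205509)
√(m + w) = √(52773 - 205509) = √(-152736) = 4*I*√9546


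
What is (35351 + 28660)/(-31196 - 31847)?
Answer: -64011/63043 ≈ -1.0154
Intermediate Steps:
(35351 + 28660)/(-31196 - 31847) = 64011/(-63043) = 64011*(-1/63043) = -64011/63043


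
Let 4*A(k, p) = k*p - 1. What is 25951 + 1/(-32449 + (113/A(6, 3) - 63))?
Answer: 14331491635/552252 ≈ 25951.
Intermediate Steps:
A(k, p) = -¼ + k*p/4 (A(k, p) = (k*p - 1)/4 = (-1 + k*p)/4 = -¼ + k*p/4)
25951 + 1/(-32449 + (113/A(6, 3) - 63)) = 25951 + 1/(-32449 + (113/(-¼ + (¼)*6*3) - 63)) = 25951 + 1/(-32449 + (113/(-¼ + 9/2) - 63)) = 25951 + 1/(-32449 + (113/(17/4) - 63)) = 25951 + 1/(-32449 + ((4/17)*113 - 63)) = 25951 + 1/(-32449 + (452/17 - 63)) = 25951 + 1/(-32449 - 619/17) = 25951 + 1/(-552252/17) = 25951 - 17/552252 = 14331491635/552252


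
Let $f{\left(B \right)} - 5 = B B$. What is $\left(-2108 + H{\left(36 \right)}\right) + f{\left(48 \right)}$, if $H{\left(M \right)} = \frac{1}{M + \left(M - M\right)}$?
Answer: $\frac{7237}{36} \approx 201.03$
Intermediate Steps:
$f{\left(B \right)} = 5 + B^{2}$ ($f{\left(B \right)} = 5 + B B = 5 + B^{2}$)
$H{\left(M \right)} = \frac{1}{M}$ ($H{\left(M \right)} = \frac{1}{M + 0} = \frac{1}{M}$)
$\left(-2108 + H{\left(36 \right)}\right) + f{\left(48 \right)} = \left(-2108 + \frac{1}{36}\right) + \left(5 + 48^{2}\right) = \left(-2108 + \frac{1}{36}\right) + \left(5 + 2304\right) = - \frac{75887}{36} + 2309 = \frac{7237}{36}$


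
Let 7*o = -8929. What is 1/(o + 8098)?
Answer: 7/47757 ≈ 0.00014658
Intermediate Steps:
o = -8929/7 (o = (⅐)*(-8929) = -8929/7 ≈ -1275.6)
1/(o + 8098) = 1/(-8929/7 + 8098) = 1/(47757/7) = 7/47757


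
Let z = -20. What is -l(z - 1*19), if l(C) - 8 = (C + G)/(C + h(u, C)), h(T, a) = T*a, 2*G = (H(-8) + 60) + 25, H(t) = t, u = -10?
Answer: -5615/702 ≈ -7.9986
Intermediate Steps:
G = 77/2 (G = ((-8 + 60) + 25)/2 = (52 + 25)/2 = (½)*77 = 77/2 ≈ 38.500)
l(C) = 8 - (77/2 + C)/(9*C) (l(C) = 8 + (C + 77/2)/(C - 10*C) = 8 + (77/2 + C)/((-9*C)) = 8 + (77/2 + C)*(-1/(9*C)) = 8 - (77/2 + C)/(9*C))
-l(z - 1*19) = -(-77 + 142*(-20 - 1*19))/(18*(-20 - 1*19)) = -(-77 + 142*(-20 - 19))/(18*(-20 - 19)) = -(-77 + 142*(-39))/(18*(-39)) = -(-1)*(-77 - 5538)/(18*39) = -(-1)*(-5615)/(18*39) = -1*5615/702 = -5615/702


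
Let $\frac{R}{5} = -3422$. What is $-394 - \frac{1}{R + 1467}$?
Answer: $- \frac{6163341}{15643} \approx -394.0$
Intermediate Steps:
$R = -17110$ ($R = 5 \left(-3422\right) = -17110$)
$-394 - \frac{1}{R + 1467} = -394 - \frac{1}{-17110 + 1467} = -394 - \frac{1}{-15643} = -394 - - \frac{1}{15643} = -394 + \frac{1}{15643} = - \frac{6163341}{15643}$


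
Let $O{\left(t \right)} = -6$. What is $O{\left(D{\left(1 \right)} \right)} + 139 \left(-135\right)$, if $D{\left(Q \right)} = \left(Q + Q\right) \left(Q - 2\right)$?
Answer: $-18771$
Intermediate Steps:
$D{\left(Q \right)} = 2 Q \left(-2 + Q\right)$
$O{\left(D{\left(1 \right)} \right)} + 139 \left(-135\right) = -6 + 139 \left(-135\right) = -6 - 18765 = -18771$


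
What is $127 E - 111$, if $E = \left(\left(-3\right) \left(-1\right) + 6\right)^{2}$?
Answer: $10176$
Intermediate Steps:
$E = 81$ ($E = \left(3 + 6\right)^{2} = 9^{2} = 81$)
$127 E - 111 = 127 \cdot 81 - 111 = 10287 - 111 = 10176$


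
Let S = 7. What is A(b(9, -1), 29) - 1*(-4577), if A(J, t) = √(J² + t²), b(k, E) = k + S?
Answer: 4577 + √1097 ≈ 4610.1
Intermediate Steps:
b(k, E) = 7 + k (b(k, E) = k + 7 = 7 + k)
A(b(9, -1), 29) - 1*(-4577) = √((7 + 9)² + 29²) - 1*(-4577) = √(16² + 841) + 4577 = √(256 + 841) + 4577 = √1097 + 4577 = 4577 + √1097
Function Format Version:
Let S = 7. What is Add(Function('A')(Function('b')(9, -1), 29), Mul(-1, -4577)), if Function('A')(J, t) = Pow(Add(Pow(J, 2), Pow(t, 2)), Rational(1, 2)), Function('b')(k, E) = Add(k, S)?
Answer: Add(4577, Pow(1097, Rational(1, 2))) ≈ 4610.1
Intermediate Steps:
Function('b')(k, E) = Add(7, k) (Function('b')(k, E) = Add(k, 7) = Add(7, k))
Add(Function('A')(Function('b')(9, -1), 29), Mul(-1, -4577)) = Add(Pow(Add(Pow(Add(7, 9), 2), Pow(29, 2)), Rational(1, 2)), Mul(-1, -4577)) = Add(Pow(Add(Pow(16, 2), 841), Rational(1, 2)), 4577) = Add(Pow(Add(256, 841), Rational(1, 2)), 4577) = Add(Pow(1097, Rational(1, 2)), 4577) = Add(4577, Pow(1097, Rational(1, 2)))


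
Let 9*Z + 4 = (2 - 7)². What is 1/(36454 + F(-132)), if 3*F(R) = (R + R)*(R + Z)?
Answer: 3/143594 ≈ 2.0892e-5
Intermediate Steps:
Z = 7/3 (Z = -4/9 + (2 - 7)²/9 = -4/9 + (⅑)*(-5)² = -4/9 + (⅑)*25 = -4/9 + 25/9 = 7/3 ≈ 2.3333)
F(R) = 2*R*(7/3 + R)/3 (F(R) = ((R + R)*(R + 7/3))/3 = ((2*R)*(7/3 + R))/3 = (2*R*(7/3 + R))/3 = 2*R*(7/3 + R)/3)
1/(36454 + F(-132)) = 1/(36454 + (2/9)*(-132)*(7 + 3*(-132))) = 1/(36454 + (2/9)*(-132)*(7 - 396)) = 1/(36454 + (2/9)*(-132)*(-389)) = 1/(36454 + 34232/3) = 1/(143594/3) = 3/143594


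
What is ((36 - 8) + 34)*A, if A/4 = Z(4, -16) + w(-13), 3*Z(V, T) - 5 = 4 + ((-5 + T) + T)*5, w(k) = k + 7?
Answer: -48112/3 ≈ -16037.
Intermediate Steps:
w(k) = 7 + k
Z(V, T) = -16/3 + 10*T/3 (Z(V, T) = 5/3 + (4 + ((-5 + T) + T)*5)/3 = 5/3 + (4 + (-5 + 2*T)*5)/3 = 5/3 + (4 + (-25 + 10*T))/3 = 5/3 + (-21 + 10*T)/3 = 5/3 + (-7 + 10*T/3) = -16/3 + 10*T/3)
A = -776/3 (A = 4*((-16/3 + (10/3)*(-16)) + (7 - 13)) = 4*((-16/3 - 160/3) - 6) = 4*(-176/3 - 6) = 4*(-194/3) = -776/3 ≈ -258.67)
((36 - 8) + 34)*A = ((36 - 8) + 34)*(-776/3) = (28 + 34)*(-776/3) = 62*(-776/3) = -48112/3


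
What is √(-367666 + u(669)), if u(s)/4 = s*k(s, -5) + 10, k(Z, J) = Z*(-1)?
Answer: I*√2157870 ≈ 1469.0*I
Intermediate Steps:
k(Z, J) = -Z
u(s) = 40 - 4*s² (u(s) = 4*(s*(-s) + 10) = 4*(-s² + 10) = 4*(10 - s²) = 40 - 4*s²)
√(-367666 + u(669)) = √(-367666 + (40 - 4*669²)) = √(-367666 + (40 - 4*447561)) = √(-367666 + (40 - 1790244)) = √(-367666 - 1790204) = √(-2157870) = I*√2157870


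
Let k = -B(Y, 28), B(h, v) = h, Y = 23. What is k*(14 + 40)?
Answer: -1242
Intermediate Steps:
k = -23 (k = -1*23 = -23)
k*(14 + 40) = -23*(14 + 40) = -23*54 = -1242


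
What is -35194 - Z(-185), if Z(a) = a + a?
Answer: -34824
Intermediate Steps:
Z(a) = 2*a
-35194 - Z(-185) = -35194 - 2*(-185) = -35194 - 1*(-370) = -35194 + 370 = -34824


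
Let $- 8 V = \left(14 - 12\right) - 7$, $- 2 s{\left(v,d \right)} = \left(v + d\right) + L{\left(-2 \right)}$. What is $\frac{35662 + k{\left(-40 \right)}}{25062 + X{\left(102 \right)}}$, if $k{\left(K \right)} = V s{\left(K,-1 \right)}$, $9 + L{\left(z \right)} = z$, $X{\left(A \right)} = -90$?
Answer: $\frac{47571}{33296} \approx 1.4287$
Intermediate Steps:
$L{\left(z \right)} = -9 + z$
$s{\left(v,d \right)} = \frac{11}{2} - \frac{d}{2} - \frac{v}{2}$ ($s{\left(v,d \right)} = - \frac{\left(v + d\right) - 11}{2} = - \frac{\left(d + v\right) - 11}{2} = - \frac{-11 + d + v}{2} = \frac{11}{2} - \frac{d}{2} - \frac{v}{2}$)
$V = \frac{5}{8}$ ($V = - \frac{\left(14 - 12\right) - 7}{8} = - \frac{2 - 7}{8} = \left(- \frac{1}{8}\right) \left(-5\right) = \frac{5}{8} \approx 0.625$)
$k{\left(K \right)} = \frac{15}{4} - \frac{5 K}{16}$ ($k{\left(K \right)} = \frac{5 \left(\frac{11}{2} - - \frac{1}{2} - \frac{K}{2}\right)}{8} = \frac{5 \left(\frac{11}{2} + \frac{1}{2} - \frac{K}{2}\right)}{8} = \frac{5 \left(6 - \frac{K}{2}\right)}{8} = \frac{15}{4} - \frac{5 K}{16}$)
$\frac{35662 + k{\left(-40 \right)}}{25062 + X{\left(102 \right)}} = \frac{35662 + \left(\frac{15}{4} - - \frac{25}{2}\right)}{25062 - 90} = \frac{35662 + \left(\frac{15}{4} + \frac{25}{2}\right)}{24972} = \left(35662 + \frac{65}{4}\right) \frac{1}{24972} = \frac{142713}{4} \cdot \frac{1}{24972} = \frac{47571}{33296}$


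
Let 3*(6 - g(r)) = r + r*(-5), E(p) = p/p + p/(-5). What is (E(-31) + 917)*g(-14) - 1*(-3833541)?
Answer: 57327517/15 ≈ 3.8218e+6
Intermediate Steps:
E(p) = 1 - p/5 (E(p) = 1 + p*(-1/5) = 1 - p/5)
g(r) = 6 + 4*r/3 (g(r) = 6 - (r + r*(-5))/3 = 6 - (r - 5*r)/3 = 6 - (-4)*r/3 = 6 + 4*r/3)
(E(-31) + 917)*g(-14) - 1*(-3833541) = ((1 - 1/5*(-31)) + 917)*(6 + (4/3)*(-14)) - 1*(-3833541) = ((1 + 31/5) + 917)*(6 - 56/3) + 3833541 = (36/5 + 917)*(-38/3) + 3833541 = (4621/5)*(-38/3) + 3833541 = -175598/15 + 3833541 = 57327517/15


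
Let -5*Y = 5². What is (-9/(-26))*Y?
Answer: -45/26 ≈ -1.7308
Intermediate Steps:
Y = -5 (Y = -⅕*5² = -⅕*25 = -5)
(-9/(-26))*Y = (-9/(-26))*(-5) = -1/26*(-9)*(-5) = (9/26)*(-5) = -45/26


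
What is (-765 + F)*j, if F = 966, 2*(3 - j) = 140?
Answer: -13467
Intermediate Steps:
j = -67 (j = 3 - 1/2*140 = 3 - 70 = -67)
(-765 + F)*j = (-765 + 966)*(-67) = 201*(-67) = -13467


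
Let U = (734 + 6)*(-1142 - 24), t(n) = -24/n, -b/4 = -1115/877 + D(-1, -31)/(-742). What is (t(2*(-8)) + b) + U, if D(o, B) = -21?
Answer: -80210730401/92962 ≈ -8.6283e+5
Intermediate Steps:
b = 231118/46481 (b = -4*(-1115/877 - 21/(-742)) = -4*(-1115*1/877 - 21*(-1/742)) = -4*(-1115/877 + 3/106) = -4*(-115559/92962) = 231118/46481 ≈ 4.9723)
U = -862840 (U = 740*(-1166) = -862840)
(t(2*(-8)) + b) + U = (-24/(2*(-8)) + 231118/46481) - 862840 = (-24/(-16) + 231118/46481) - 862840 = (-24*(-1/16) + 231118/46481) - 862840 = (3/2 + 231118/46481) - 862840 = 601679/92962 - 862840 = -80210730401/92962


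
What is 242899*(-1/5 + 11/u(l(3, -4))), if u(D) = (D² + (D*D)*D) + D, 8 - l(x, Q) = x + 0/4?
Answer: -971596/31 ≈ -31342.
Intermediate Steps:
l(x, Q) = 8 - x (l(x, Q) = 8 - (x + 0/4) = 8 - (x + 0*(¼)) = 8 - (x + 0) = 8 - x)
u(D) = D + D² + D³ (u(D) = (D² + D²*D) + D = (D² + D³) + D = D + D² + D³)
242899*(-1/5 + 11/u(l(3, -4))) = 242899*(-1/5 + 11/(((8 - 1*3)*(1 + (8 - 1*3) + (8 - 1*3)²)))) = 242899*(-1*⅕ + 11/(((8 - 3)*(1 + (8 - 3) + (8 - 3)²)))) = 242899*(-⅕ + 11/((5*(1 + 5 + 5²)))) = 242899*(-⅕ + 11/((5*(1 + 5 + 25)))) = 242899*(-⅕ + 11/((5*31))) = 242899*(-⅕ + 11/155) = 242899*(-4/31) = -971596/31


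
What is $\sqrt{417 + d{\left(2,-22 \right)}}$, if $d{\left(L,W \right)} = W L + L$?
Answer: $5 \sqrt{15} \approx 19.365$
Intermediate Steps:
$d{\left(L,W \right)} = L + L W$ ($d{\left(L,W \right)} = L W + L = L + L W$)
$\sqrt{417 + d{\left(2,-22 \right)}} = \sqrt{417 + 2 \left(1 - 22\right)} = \sqrt{417 + 2 \left(-21\right)} = \sqrt{417 - 42} = \sqrt{375} = 5 \sqrt{15}$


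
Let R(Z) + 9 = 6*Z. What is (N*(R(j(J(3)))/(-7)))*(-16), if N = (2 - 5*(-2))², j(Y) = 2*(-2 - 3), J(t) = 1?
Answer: -158976/7 ≈ -22711.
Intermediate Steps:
j(Y) = -10 (j(Y) = 2*(-5) = -10)
N = 144 (N = (2 + 10)² = 12² = 144)
R(Z) = -9 + 6*Z
(N*(R(j(J(3)))/(-7)))*(-16) = (144*((-9 + 6*(-10))/(-7)))*(-16) = (144*((-9 - 60)*(-⅐)))*(-16) = (144*(-69*(-⅐)))*(-16) = (144*(69/7))*(-16) = (9936/7)*(-16) = -158976/7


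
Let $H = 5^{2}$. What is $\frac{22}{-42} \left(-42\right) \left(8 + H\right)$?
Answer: $726$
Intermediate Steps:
$H = 25$
$\frac{22}{-42} \left(-42\right) \left(8 + H\right) = \frac{22}{-42} \left(-42\right) \left(8 + 25\right) = 22 \left(- \frac{1}{42}\right) \left(-42\right) 33 = \left(- \frac{11}{21}\right) \left(-42\right) 33 = 22 \cdot 33 = 726$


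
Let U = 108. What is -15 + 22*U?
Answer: 2361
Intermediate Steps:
-15 + 22*U = -15 + 22*108 = -15 + 2376 = 2361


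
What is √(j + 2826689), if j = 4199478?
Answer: √7026167 ≈ 2650.7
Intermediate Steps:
√(j + 2826689) = √(4199478 + 2826689) = √7026167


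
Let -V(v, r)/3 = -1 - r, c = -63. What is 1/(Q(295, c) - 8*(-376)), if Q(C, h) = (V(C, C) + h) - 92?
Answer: 1/3741 ≈ 0.00026731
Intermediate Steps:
V(v, r) = 3 + 3*r (V(v, r) = -3*(-1 - r) = 3 + 3*r)
Q(C, h) = -89 + h + 3*C (Q(C, h) = ((3 + 3*C) + h) - 92 = (3 + h + 3*C) - 92 = -89 + h + 3*C)
1/(Q(295, c) - 8*(-376)) = 1/((-89 - 63 + 3*295) - 8*(-376)) = 1/((-89 - 63 + 885) + 3008) = 1/(733 + 3008) = 1/3741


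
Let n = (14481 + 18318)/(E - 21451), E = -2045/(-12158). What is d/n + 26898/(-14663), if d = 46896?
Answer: -29890944378466590/974528009741 ≈ -30672.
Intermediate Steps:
E = 2045/12158 (E = -2045*(-1/12158) = 2045/12158 ≈ 0.16820)
n = -132923414/86933071 (n = (14481 + 18318)/(2045/12158 - 21451) = 32799/(-260799213/12158) = 32799*(-12158/260799213) = -132923414/86933071 ≈ -1.5290)
d/n + 26898/(-14663) = 46896/(-132923414/86933071) + 26898/(-14663) = 46896*(-86933071/132923414) + 26898*(-1/14663) = -2038406648808/66461707 - 26898/14663 = -29890944378466590/974528009741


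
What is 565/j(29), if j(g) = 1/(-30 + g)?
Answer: -565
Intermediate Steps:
565/j(29) = 565/(1/(-30 + 29)) = 565/(1/(-1)) = 565/(-1) = 565*(-1) = -565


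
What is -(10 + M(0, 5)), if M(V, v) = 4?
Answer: -14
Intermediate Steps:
-(10 + M(0, 5)) = -(10 + 4) = -1*14 = -14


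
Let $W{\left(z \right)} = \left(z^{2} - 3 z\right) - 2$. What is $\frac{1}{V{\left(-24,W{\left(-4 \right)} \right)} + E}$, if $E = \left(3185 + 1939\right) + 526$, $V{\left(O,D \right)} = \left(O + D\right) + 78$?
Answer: $\frac{1}{5730} \approx 0.00017452$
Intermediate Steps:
$W{\left(z \right)} = -2 + z^{2} - 3 z$
$V{\left(O,D \right)} = 78 + D + O$ ($V{\left(O,D \right)} = \left(D + O\right) + 78 = 78 + D + O$)
$E = 5650$ ($E = 5124 + 526 = 5650$)
$\frac{1}{V{\left(-24,W{\left(-4 \right)} \right)} + E} = \frac{1}{\left(78 - \left(-10 - 16\right) - 24\right) + 5650} = \frac{1}{\left(78 + \left(-2 + 16 + 12\right) - 24\right) + 5650} = \frac{1}{\left(78 + 26 - 24\right) + 5650} = \frac{1}{80 + 5650} = \frac{1}{5730}$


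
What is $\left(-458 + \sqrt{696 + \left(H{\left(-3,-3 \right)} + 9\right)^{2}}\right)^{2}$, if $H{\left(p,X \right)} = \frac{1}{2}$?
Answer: $\frac{\left(916 - \sqrt{3145}\right)^{2}}{4} \approx 1.8487 \cdot 10^{5}$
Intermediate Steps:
$H{\left(p,X \right)} = \frac{1}{2}$
$\left(-458 + \sqrt{696 + \left(H{\left(-3,-3 \right)} + 9\right)^{2}}\right)^{2} = \left(-458 + \sqrt{696 + \left(\frac{1}{2} + 9\right)^{2}}\right)^{2} = \left(-458 + \sqrt{696 + \left(\frac{19}{2}\right)^{2}}\right)^{2} = \left(-458 + \sqrt{696 + \frac{361}{4}}\right)^{2} = \left(-458 + \sqrt{\frac{3145}{4}}\right)^{2} = \left(-458 + \frac{\sqrt{3145}}{2}\right)^{2}$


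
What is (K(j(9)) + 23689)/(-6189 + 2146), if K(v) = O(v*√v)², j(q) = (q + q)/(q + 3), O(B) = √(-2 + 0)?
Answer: -23687/4043 ≈ -5.8588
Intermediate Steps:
O(B) = I*√2 (O(B) = √(-2) = I*√2)
j(q) = 2*q/(3 + q) (j(q) = (2*q)/(3 + q) = 2*q/(3 + q))
K(v) = -2 (K(v) = (I*√2)² = -2)
(K(j(9)) + 23689)/(-6189 + 2146) = (-2 + 23689)/(-6189 + 2146) = 23687/(-4043) = 23687*(-1/4043) = -23687/4043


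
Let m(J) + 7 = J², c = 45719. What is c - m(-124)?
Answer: 30350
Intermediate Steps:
m(J) = -7 + J²
c - m(-124) = 45719 - (-7 + (-124)²) = 45719 - (-7 + 15376) = 45719 - 1*15369 = 45719 - 15369 = 30350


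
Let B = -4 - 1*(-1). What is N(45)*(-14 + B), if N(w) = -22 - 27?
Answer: 833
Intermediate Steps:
B = -3 (B = -4 + 1 = -3)
N(w) = -49
N(45)*(-14 + B) = -49*(-14 - 3) = -49*(-17) = 833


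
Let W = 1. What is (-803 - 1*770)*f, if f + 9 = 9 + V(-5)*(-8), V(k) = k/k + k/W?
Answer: -50336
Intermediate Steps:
V(k) = 1 + k (V(k) = k/k + k/1 = 1 + k*1 = 1 + k)
f = 32 (f = -9 + (9 + (1 - 5)*(-8)) = -9 + (9 - 4*(-8)) = -9 + (9 + 32) = -9 + 41 = 32)
(-803 - 1*770)*f = (-803 - 1*770)*32 = (-803 - 770)*32 = -1573*32 = -50336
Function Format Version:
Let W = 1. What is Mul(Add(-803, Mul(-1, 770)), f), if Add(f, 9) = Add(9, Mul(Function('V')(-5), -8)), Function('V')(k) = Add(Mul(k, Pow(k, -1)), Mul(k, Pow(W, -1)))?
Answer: -50336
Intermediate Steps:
Function('V')(k) = Add(1, k) (Function('V')(k) = Add(Mul(k, Pow(k, -1)), Mul(k, Pow(1, -1))) = Add(1, Mul(k, 1)) = Add(1, k))
f = 32 (f = Add(-9, Add(9, Mul(Add(1, -5), -8))) = Add(-9, Add(9, Mul(-4, -8))) = Add(-9, Add(9, 32)) = Add(-9, 41) = 32)
Mul(Add(-803, Mul(-1, 770)), f) = Mul(Add(-803, Mul(-1, 770)), 32) = Mul(Add(-803, -770), 32) = Mul(-1573, 32) = -50336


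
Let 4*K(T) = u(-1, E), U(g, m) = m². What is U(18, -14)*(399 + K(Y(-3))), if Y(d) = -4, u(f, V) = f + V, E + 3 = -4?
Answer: 77812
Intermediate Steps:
E = -7 (E = -3 - 4 = -7)
u(f, V) = V + f
K(T) = -2 (K(T) = (-7 - 1)/4 = (¼)*(-8) = -2)
U(18, -14)*(399 + K(Y(-3))) = (-14)²*(399 - 2) = 196*397 = 77812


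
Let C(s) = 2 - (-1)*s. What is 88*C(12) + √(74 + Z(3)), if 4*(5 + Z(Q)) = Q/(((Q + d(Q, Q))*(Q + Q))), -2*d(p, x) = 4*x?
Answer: 1232 + √9930/12 ≈ 1240.3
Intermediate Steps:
d(p, x) = -2*x
Z(Q) = -5 - 1/(8*Q) (Z(Q) = -5 + (Q/(((Q - 2*Q)*(Q + Q))))/4 = -5 + (Q/(((-Q)*(2*Q))))/4 = -5 + (Q/((-2*Q²)))/4 = -5 + (Q*(-1/(2*Q²)))/4 = -5 + (-1/(2*Q))/4 = -5 - 1/(8*Q))
C(s) = 2 + s
88*C(12) + √(74 + Z(3)) = 88*(2 + 12) + √(74 + (-5 - ⅛/3)) = 88*14 + √(74 + (-5 - ⅛*⅓)) = 1232 + √(74 + (-5 - 1/24)) = 1232 + √(74 - 121/24) = 1232 + √(1655/24) = 1232 + √9930/12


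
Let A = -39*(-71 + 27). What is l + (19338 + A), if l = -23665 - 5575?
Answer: -8186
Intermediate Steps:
l = -29240
A = 1716 (A = -39*(-44) = 1716)
l + (19338 + A) = -29240 + (19338 + 1716) = -29240 + 21054 = -8186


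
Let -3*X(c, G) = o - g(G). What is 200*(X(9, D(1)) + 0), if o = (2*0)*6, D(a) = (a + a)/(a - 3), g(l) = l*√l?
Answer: -200*I/3 ≈ -66.667*I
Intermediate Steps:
g(l) = l^(3/2)
D(a) = 2*a/(-3 + a) (D(a) = (2*a)/(-3 + a) = 2*a/(-3 + a))
o = 0 (o = 0*6 = 0)
X(c, G) = G^(3/2)/3 (X(c, G) = -(0 - G^(3/2))/3 = -(-1)*G^(3/2)/3 = G^(3/2)/3)
200*(X(9, D(1)) + 0) = 200*((2*1/(-3 + 1))^(3/2)/3 + 0) = 200*((2*1/(-2))^(3/2)/3 + 0) = 200*((2*1*(-½))^(3/2)/3 + 0) = 200*((-1)^(3/2)/3 + 0) = 200*((-I)/3 + 0) = 200*(-I/3 + 0) = 200*(-I/3) = -200*I/3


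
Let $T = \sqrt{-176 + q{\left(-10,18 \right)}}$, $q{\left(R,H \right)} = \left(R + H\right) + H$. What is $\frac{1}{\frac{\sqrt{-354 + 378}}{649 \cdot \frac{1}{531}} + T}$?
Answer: $\frac{11 \sqrt{6} \left(18 - 55 i\right)}{20094} \approx 0.024137 - 0.07375 i$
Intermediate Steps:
$q{\left(R,H \right)} = R + 2 H$ ($q{\left(R,H \right)} = \left(H + R\right) + H = R + 2 H$)
$T = 5 i \sqrt{6}$ ($T = \sqrt{-176 + \left(-10 + 2 \cdot 18\right)} = \sqrt{-176 + \left(-10 + 36\right)} = \sqrt{-176 + 26} = \sqrt{-150} = 5 i \sqrt{6} \approx 12.247 i$)
$\frac{1}{\frac{\sqrt{-354 + 378}}{649 \cdot \frac{1}{531}} + T} = \frac{1}{\frac{\sqrt{-354 + 378}}{649 \cdot \frac{1}{531}} + 5 i \sqrt{6}} = \frac{1}{\frac{\sqrt{24}}{649 \cdot \frac{1}{531}} + 5 i \sqrt{6}} = \frac{1}{\frac{2 \sqrt{6}}{\frac{11}{9}} + 5 i \sqrt{6}} = \frac{1}{2 \sqrt{6} \cdot \frac{9}{11} + 5 i \sqrt{6}} = \frac{1}{\frac{18 \sqrt{6}}{11} + 5 i \sqrt{6}}$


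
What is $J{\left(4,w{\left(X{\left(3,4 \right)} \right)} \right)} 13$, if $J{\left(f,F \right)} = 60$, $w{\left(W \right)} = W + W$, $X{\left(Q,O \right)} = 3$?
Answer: $780$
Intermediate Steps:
$w{\left(W \right)} = 2 W$
$J{\left(4,w{\left(X{\left(3,4 \right)} \right)} \right)} 13 = 60 \cdot 13 = 780$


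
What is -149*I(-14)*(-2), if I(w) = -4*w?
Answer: 16688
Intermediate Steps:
-149*I(-14)*(-2) = -(-596)*(-14)*(-2) = -149*56*(-2) = -8344*(-2) = 16688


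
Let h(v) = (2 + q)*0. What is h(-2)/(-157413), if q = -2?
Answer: 0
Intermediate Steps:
h(v) = 0 (h(v) = (2 - 2)*0 = 0*0 = 0)
h(-2)/(-157413) = 0/(-157413) = 0*(-1/157413) = 0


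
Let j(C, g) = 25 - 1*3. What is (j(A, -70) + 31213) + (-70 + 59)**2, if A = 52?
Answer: 31356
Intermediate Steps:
j(C, g) = 22 (j(C, g) = 25 - 3 = 22)
(j(A, -70) + 31213) + (-70 + 59)**2 = (22 + 31213) + (-70 + 59)**2 = 31235 + (-11)**2 = 31235 + 121 = 31356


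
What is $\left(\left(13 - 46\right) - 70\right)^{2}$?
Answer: $10609$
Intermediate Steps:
$\left(\left(13 - 46\right) - 70\right)^{2} = \left(-33 - 70\right)^{2} = \left(-103\right)^{2} = 10609$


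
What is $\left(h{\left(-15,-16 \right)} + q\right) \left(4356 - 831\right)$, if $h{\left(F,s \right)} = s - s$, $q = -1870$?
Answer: $-6591750$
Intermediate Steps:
$h{\left(F,s \right)} = 0$
$\left(h{\left(-15,-16 \right)} + q\right) \left(4356 - 831\right) = \left(0 - 1870\right) \left(4356 - 831\right) = \left(-1870\right) 3525 = -6591750$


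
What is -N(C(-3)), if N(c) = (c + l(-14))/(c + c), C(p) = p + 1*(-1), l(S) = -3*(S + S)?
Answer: 10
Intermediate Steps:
l(S) = -6*S
C(p) = -1 + p (C(p) = p - 1 = -1 + p)
N(c) = (84 + c)/(2*c) (N(c) = (c - 6*(-14))/(c + c) = (c + 84)/((2*c)) = (84 + c)*(1/(2*c)) = (84 + c)/(2*c))
-N(C(-3)) = -(84 + (-1 - 3))/(2*(-1 - 3)) = -(84 - 4)/(2*(-4)) = -(-1)*80/(2*4) = -1*(-10) = 10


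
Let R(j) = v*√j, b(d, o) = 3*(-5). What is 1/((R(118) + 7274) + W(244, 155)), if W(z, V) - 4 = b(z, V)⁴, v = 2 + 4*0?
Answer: 57903/3352756937 - 2*√118/3352756937 ≈ 1.7264e-5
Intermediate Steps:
v = 2 (v = 2 + 0 = 2)
b(d, o) = -15
R(j) = 2*√j
W(z, V) = 50629 (W(z, V) = 4 + (-15)⁴ = 4 + 50625 = 50629)
1/((R(118) + 7274) + W(244, 155)) = 1/((2*√118 + 7274) + 50629) = 1/((7274 + 2*√118) + 50629) = 1/(57903 + 2*√118)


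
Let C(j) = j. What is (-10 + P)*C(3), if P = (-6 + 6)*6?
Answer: -30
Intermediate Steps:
P = 0 (P = 0*6 = 0)
(-10 + P)*C(3) = (-10 + 0)*3 = -10*3 = -30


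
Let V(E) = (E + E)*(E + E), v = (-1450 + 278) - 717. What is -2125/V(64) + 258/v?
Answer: -8241197/30949376 ≈ -0.26628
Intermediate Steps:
v = -1889 (v = -1172 - 717 = -1889)
V(E) = 4*E**2 (V(E) = (2*E)*(2*E) = 4*E**2)
-2125/V(64) + 258/v = -2125/(4*64**2) + 258/(-1889) = -2125/(4*4096) + 258*(-1/1889) = -2125/16384 - 258/1889 = -8241197/30949376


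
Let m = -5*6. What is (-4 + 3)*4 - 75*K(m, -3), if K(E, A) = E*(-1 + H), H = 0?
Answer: -2254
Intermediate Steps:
m = -30
K(E, A) = -E (K(E, A) = E*(-1 + 0) = E*(-1) = -E)
(-4 + 3)*4 - 75*K(m, -3) = (-4 + 3)*4 - (-75)*(-30) = -1*4 - 75*30 = -4 - 2250 = -2254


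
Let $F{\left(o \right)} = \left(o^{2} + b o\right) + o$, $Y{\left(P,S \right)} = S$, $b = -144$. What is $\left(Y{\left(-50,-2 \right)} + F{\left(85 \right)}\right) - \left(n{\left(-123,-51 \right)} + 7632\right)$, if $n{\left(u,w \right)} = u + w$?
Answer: $-12390$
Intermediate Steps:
$F{\left(o \right)} = o^{2} - 143 o$ ($F{\left(o \right)} = \left(o^{2} - 144 o\right) + o = o^{2} - 143 o$)
$\left(Y{\left(-50,-2 \right)} + F{\left(85 \right)}\right) - \left(n{\left(-123,-51 \right)} + 7632\right) = \left(-2 + 85 \left(-143 + 85\right)\right) - \left(\left(-123 - 51\right) + 7632\right) = \left(-2 + 85 \left(-58\right)\right) - \left(-174 + 7632\right) = \left(-2 - 4930\right) - 7458 = -4932 - 7458 = -12390$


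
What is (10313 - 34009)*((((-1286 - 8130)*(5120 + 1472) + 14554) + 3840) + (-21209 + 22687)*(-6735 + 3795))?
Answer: 1573348003808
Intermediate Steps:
(10313 - 34009)*((((-1286 - 8130)*(5120 + 1472) + 14554) + 3840) + (-21209 + 22687)*(-6735 + 3795)) = -23696*(((-9416*6592 + 14554) + 3840) + 1478*(-2940)) = -23696*(((-62070272 + 14554) + 3840) - 4345320) = -23696*((-62055718 + 3840) - 4345320) = -23696*(-62051878 - 4345320) = -23696*(-66397198) = 1573348003808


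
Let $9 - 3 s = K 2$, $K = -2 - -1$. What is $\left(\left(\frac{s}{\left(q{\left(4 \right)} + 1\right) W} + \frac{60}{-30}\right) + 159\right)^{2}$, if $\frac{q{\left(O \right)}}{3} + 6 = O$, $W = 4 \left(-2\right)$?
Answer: $\frac{355360201}{14400} \approx 24678.0$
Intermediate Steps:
$W = -8$
$q{\left(O \right)} = -18 + 3 O$
$K = -1$ ($K = -2 + 1 = -1$)
$s = \frac{11}{3}$ ($s = 3 - \frac{\left(-1\right) 2}{3} = 3 - - \frac{2}{3} = 3 + \frac{2}{3} = \frac{11}{3} \approx 3.6667$)
$\left(\left(\frac{s}{\left(q{\left(4 \right)} + 1\right) W} + \frac{60}{-30}\right) + 159\right)^{2} = \left(\left(\frac{11}{3 \left(\left(-18 + 3 \cdot 4\right) + 1\right) \left(-8\right)} + \frac{60}{-30}\right) + 159\right)^{2} = \left(\left(\frac{11}{3 \left(\left(-18 + 12\right) + 1\right) \left(-8\right)} + 60 \left(- \frac{1}{30}\right)\right) + 159\right)^{2} = \left(\left(\frac{11}{3 \left(-6 + 1\right) \left(-8\right)} - 2\right) + 159\right)^{2} = \left(\left(\frac{11}{3 \left(\left(-5\right) \left(-8\right)\right)} - 2\right) + 159\right)^{2} = \left(\left(\frac{11}{3 \cdot 40} - 2\right) + 159\right)^{2} = \left(\left(\frac{11}{3} \cdot \frac{1}{40} - 2\right) + 159\right)^{2} = \left(\left(\frac{11}{120} - 2\right) + 159\right)^{2} = \left(- \frac{229}{120} + 159\right)^{2} = \left(\frac{18851}{120}\right)^{2} = \frac{355360201}{14400}$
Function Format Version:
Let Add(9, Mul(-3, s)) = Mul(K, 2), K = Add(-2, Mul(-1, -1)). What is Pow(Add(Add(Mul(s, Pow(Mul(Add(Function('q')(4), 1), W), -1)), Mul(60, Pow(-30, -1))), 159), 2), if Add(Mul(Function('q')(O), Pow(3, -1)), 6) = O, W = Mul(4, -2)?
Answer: Rational(355360201, 14400) ≈ 24678.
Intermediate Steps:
W = -8
Function('q')(O) = Add(-18, Mul(3, O))
K = -1 (K = Add(-2, 1) = -1)
s = Rational(11, 3) (s = Add(3, Mul(Rational(-1, 3), Mul(-1, 2))) = Add(3, Mul(Rational(-1, 3), -2)) = Add(3, Rational(2, 3)) = Rational(11, 3) ≈ 3.6667)
Pow(Add(Add(Mul(s, Pow(Mul(Add(Function('q')(4), 1), W), -1)), Mul(60, Pow(-30, -1))), 159), 2) = Pow(Add(Add(Mul(Rational(11, 3), Pow(Mul(Add(Add(-18, Mul(3, 4)), 1), -8), -1)), Mul(60, Pow(-30, -1))), 159), 2) = Pow(Add(Add(Mul(Rational(11, 3), Pow(Mul(Add(Add(-18, 12), 1), -8), -1)), Mul(60, Rational(-1, 30))), 159), 2) = Pow(Add(Add(Mul(Rational(11, 3), Pow(Mul(Add(-6, 1), -8), -1)), -2), 159), 2) = Pow(Add(Add(Mul(Rational(11, 3), Pow(Mul(-5, -8), -1)), -2), 159), 2) = Pow(Add(Add(Mul(Rational(11, 3), Pow(40, -1)), -2), 159), 2) = Pow(Add(Add(Mul(Rational(11, 3), Rational(1, 40)), -2), 159), 2) = Pow(Add(Add(Rational(11, 120), -2), 159), 2) = Pow(Add(Rational(-229, 120), 159), 2) = Pow(Rational(18851, 120), 2) = Rational(355360201, 14400)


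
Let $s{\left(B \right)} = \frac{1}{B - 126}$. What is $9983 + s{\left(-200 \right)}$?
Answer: $\frac{3254457}{326} \approx 9983.0$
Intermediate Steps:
$s{\left(B \right)} = \frac{1}{-126 + B}$
$9983 + s{\left(-200 \right)} = 9983 + \frac{1}{-126 - 200} = 9983 + \frac{1}{-326} = 9983 - \frac{1}{326} = \frac{3254457}{326}$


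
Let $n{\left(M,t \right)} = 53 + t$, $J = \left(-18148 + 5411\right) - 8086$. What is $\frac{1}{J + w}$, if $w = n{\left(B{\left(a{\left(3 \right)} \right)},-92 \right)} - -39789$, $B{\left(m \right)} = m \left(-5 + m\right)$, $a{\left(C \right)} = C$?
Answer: $\frac{1}{18927} \approx 5.2835 \cdot 10^{-5}$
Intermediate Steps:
$J = -20823$ ($J = -12737 - 8086 = -20823$)
$w = 39750$ ($w = \left(53 - 92\right) - -39789 = -39 + 39789 = 39750$)
$\frac{1}{J + w} = \frac{1}{-20823 + 39750} = \frac{1}{18927}$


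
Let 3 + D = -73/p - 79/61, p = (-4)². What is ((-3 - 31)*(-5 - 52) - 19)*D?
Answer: -16589755/976 ≈ -16998.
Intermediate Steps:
p = 16
D = -8645/976 (D = -3 + (-73/16 - 79/61) = -3 - 5717/976 = -8645/976 ≈ -8.8576)
((-3 - 31)*(-5 - 52) - 19)*D = ((-3 - 31)*(-5 - 52) - 19)*(-8645/976) = (-34*(-57) - 19)*(-8645/976) = (1938 - 19)*(-8645/976) = 1919*(-8645/976) = -16589755/976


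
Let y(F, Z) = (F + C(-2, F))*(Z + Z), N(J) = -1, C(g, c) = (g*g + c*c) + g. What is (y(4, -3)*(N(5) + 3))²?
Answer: 69696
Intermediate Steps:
C(g, c) = g + c² + g² (C(g, c) = (g² + c²) + g = (c² + g²) + g = g + c² + g²)
y(F, Z) = 2*Z*(2 + F + F²) (y(F, Z) = (F + (-2 + F² + (-2)²))*(Z + Z) = (F + (-2 + F² + 4))*(2*Z) = (F + (2 + F²))*(2*Z) = (2 + F + F²)*(2*Z) = 2*Z*(2 + F + F²))
(y(4, -3)*(N(5) + 3))² = ((2*(-3)*(2 + 4 + 4²))*(-1 + 3))² = ((2*(-3)*(2 + 4 + 16))*2)² = ((2*(-3)*22)*2)² = (-132*2)² = (-264)² = 69696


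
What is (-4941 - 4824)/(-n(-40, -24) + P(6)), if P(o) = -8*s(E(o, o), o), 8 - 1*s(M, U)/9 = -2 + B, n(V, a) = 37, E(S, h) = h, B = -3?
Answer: 1395/139 ≈ 10.036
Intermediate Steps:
s(M, U) = 117 (s(M, U) = 72 - 9*(-2 - 3) = 72 - 9*(-5) = 72 + 45 = 117)
P(o) = -936 (P(o) = -8*117 = -936)
(-4941 - 4824)/(-n(-40, -24) + P(6)) = (-4941 - 4824)/(-1*37 - 936) = -9765/(-37 - 936) = -9765/(-973) = -9765*(-1/973) = 1395/139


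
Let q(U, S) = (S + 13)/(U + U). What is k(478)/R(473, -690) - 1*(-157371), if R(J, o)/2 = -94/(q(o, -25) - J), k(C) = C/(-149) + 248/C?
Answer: 30289067296854/192477455 ≈ 1.5736e+5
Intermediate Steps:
q(U, S) = (13 + S)/(2*U) (q(U, S) = (13 + S)/((2*U)) = (13 + S)*(1/(2*U)) = (13 + S)/(2*U))
k(C) = 248/C - C/149 (k(C) = C*(-1/149) + 248/C = -C/149 + 248/C = 248/C - C/149)
R(J, o) = -188/(-J - 6/o) (R(J, o) = 2*(-94/((13 - 25)/(2*o) - J)) = 2*(-94/((1/2)*(-12)/o - J)) = 2*(-94/(-6/o - J)) = 2*(-94/(-J - 6/o)) = -188/(-J - 6/o))
k(478)/R(473, -690) - 1*(-157371) = (248/478 - 1/149*478)/((188*(-690)/(6 + 473*(-690)))) - 1*(-157371) = (248*(1/478) - 478/149)/((188*(-690)/(6 - 326370))) + 157371 = (124/239 - 478/149)/((188*(-690)/(-326364))) + 157371 = -95766/(35611*(188*(-690)*(-1/326364))) + 157371 = -95766/(35611*10810/27197) + 157371 = -95766/35611*27197/10810 + 157371 = -1302273951/192477455 + 157371 = 30289067296854/192477455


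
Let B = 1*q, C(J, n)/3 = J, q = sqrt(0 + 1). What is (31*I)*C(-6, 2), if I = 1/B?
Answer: -558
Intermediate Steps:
q = 1 (q = sqrt(1) = 1)
C(J, n) = 3*J
B = 1 (B = 1*1 = 1)
I = 1 (I = 1/1 = 1)
(31*I)*C(-6, 2) = (31*1)*(3*(-6)) = 31*(-18) = -558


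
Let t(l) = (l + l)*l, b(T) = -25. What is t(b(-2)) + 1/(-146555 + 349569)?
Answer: 253767501/203014 ≈ 1250.0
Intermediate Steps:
t(l) = 2*l² (t(l) = (2*l)*l = 2*l²)
t(b(-2)) + 1/(-146555 + 349569) = 2*(-25)² + 1/(-146555 + 349569) = 2*625 + 1/203014 = 1250 + 1/203014 = 253767501/203014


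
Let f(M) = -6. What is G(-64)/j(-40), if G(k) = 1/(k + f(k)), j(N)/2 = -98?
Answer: 1/13720 ≈ 7.2886e-5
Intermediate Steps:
j(N) = -196 (j(N) = 2*(-98) = -196)
G(k) = 1/(-6 + k) (G(k) = 1/(k - 6) = 1/(-6 + k))
G(-64)/j(-40) = 1/(-6 - 64*(-196)) = -1/196/(-70) = -1/70*(-1/196) = 1/13720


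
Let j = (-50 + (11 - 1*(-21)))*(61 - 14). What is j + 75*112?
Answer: 7554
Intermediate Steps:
j = -846 (j = (-50 + (11 + 21))*47 = (-50 + 32)*47 = -18*47 = -846)
j + 75*112 = -846 + 75*112 = -846 + 8400 = 7554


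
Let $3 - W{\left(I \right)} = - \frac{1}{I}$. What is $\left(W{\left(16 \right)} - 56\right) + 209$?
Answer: $\frac{2497}{16} \approx 156.06$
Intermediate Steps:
$W{\left(I \right)} = 3 + \frac{1}{I}$ ($W{\left(I \right)} = 3 - - \frac{1}{I} = 3 + \frac{1}{I}$)
$\left(W{\left(16 \right)} - 56\right) + 209 = \left(\left(3 + \frac{1}{16}\right) - 56\right) + 209 = \left(\frac{49}{16} - 56\right) + 209 = - \frac{847}{16} + 209 = \frac{2497}{16}$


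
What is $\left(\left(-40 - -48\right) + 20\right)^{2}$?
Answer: $784$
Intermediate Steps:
$\left(\left(-40 - -48\right) + 20\right)^{2} = \left(\left(-40 + 48\right) + 20\right)^{2} = \left(8 + 20\right)^{2} = 28^{2} = 784$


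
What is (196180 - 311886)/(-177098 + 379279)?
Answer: -115706/202181 ≈ -0.57229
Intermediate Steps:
(196180 - 311886)/(-177098 + 379279) = -115706/202181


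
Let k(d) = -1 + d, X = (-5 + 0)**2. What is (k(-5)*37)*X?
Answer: -5550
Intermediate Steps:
X = 25 (X = (-5)**2 = 25)
(k(-5)*37)*X = ((-1 - 5)*37)*25 = -6*37*25 = -222*25 = -5550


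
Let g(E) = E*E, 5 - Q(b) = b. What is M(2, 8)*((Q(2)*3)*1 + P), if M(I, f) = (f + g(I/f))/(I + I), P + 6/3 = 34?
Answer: 5289/64 ≈ 82.641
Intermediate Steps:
Q(b) = 5 - b
P = 32 (P = -2 + 34 = 32)
g(E) = E**2
M(I, f) = (f + I**2/f**2)/(2*I) (M(I, f) = (f + (I/f)**2)/(I + I) = (f + I**2/f**2)/((2*I)) = (f + I**2/f**2)*(1/(2*I)) = (f + I**2/f**2)/(2*I))
M(2, 8)*((Q(2)*3)*1 + P) = ((1/2)*2/8**2 + (1/2)*8/2)*(((5 - 1*2)*3)*1 + 32) = ((1/2)*2*(1/64) + (1/2)*8*(1/2))*(((5 - 2)*3)*1 + 32) = (1/64 + 2)*((3*3)*1 + 32) = 129*(9*1 + 32)/64 = 129*(9 + 32)/64 = (129/64)*41 = 5289/64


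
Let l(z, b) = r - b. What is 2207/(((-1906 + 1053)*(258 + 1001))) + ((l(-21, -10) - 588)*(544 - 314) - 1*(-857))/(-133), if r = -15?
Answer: 145552254560/142832291 ≈ 1019.0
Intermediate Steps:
l(z, b) = -15 - b
2207/(((-1906 + 1053)*(258 + 1001))) + ((l(-21, -10) - 588)*(544 - 314) - 1*(-857))/(-133) = 2207/(((-1906 + 1053)*(258 + 1001))) + (((-15 - 1*(-10)) - 588)*(544 - 314) - 1*(-857))/(-133) = 2207/((-853*1259)) + (((-15 + 10) - 588)*230 + 857)*(-1/133) = 2207/(-1073927) + ((-5 - 588)*230 + 857)*(-1/133) = 2207*(-1/1073927) + (-593*230 + 857)*(-1/133) = -2207/1073927 + (-136390 + 857)*(-1/133) = -2207/1073927 - 135533*(-1/133) = -2207/1073927 + 135533/133 = 145552254560/142832291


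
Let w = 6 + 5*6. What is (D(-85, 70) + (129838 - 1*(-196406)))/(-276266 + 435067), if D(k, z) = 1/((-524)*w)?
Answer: 6154266815/2995622064 ≈ 2.0544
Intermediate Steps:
w = 36 (w = 6 + 30 = 36)
D(k, z) = -1/18864 (D(k, z) = 1/(-524*36) = -1/524*1/36 = -1/18864)
(D(-85, 70) + (129838 - 1*(-196406)))/(-276266 + 435067) = (-1/18864 + (129838 - 1*(-196406)))/(-276266 + 435067) = (-1/18864 + (129838 + 196406))/158801 = (-1/18864 + 326244)*(1/158801) = (6154266815/18864)*(1/158801) = 6154266815/2995622064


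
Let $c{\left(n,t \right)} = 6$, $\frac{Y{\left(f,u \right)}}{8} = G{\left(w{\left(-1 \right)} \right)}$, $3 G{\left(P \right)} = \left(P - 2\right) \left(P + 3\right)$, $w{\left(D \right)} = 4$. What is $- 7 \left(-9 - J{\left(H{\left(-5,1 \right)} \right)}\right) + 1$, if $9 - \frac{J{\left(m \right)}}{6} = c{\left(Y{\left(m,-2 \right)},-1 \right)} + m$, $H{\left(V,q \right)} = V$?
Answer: $400$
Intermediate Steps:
$G{\left(P \right)} = \frac{\left(-2 + P\right) \left(3 + P\right)}{3}$ ($G{\left(P \right)} = \frac{\left(P - 2\right) \left(P + 3\right)}{3} = \frac{\left(-2 + P\right) \left(3 + P\right)}{3}$)
$Y{\left(f,u \right)} = \frac{112}{3}$ ($Y{\left(f,u \right)} = 8 \left(-2 + \frac{1}{3} \cdot 4 + \frac{4^{2}}{3}\right) = 8 \left(-2 + \frac{4}{3} + \frac{1}{3} \cdot 16\right) = 8 \left(-2 + \frac{4}{3} + \frac{16}{3}\right) = 8 \cdot \frac{14}{3} = \frac{112}{3}$)
$J{\left(m \right)} = 18 - 6 m$ ($J{\left(m \right)} = 54 - 6 \left(6 + m\right) = 54 - \left(36 + 6 m\right) = 18 - 6 m$)
$- 7 \left(-9 - J{\left(H{\left(-5,1 \right)} \right)}\right) + 1 = - 7 \left(-9 - \left(18 - -30\right)\right) + 1 = - 7 \left(-9 - \left(18 + 30\right)\right) + 1 = - 7 \left(-9 - 48\right) + 1 = \left(-7\right) \left(-57\right) + 1 = 399 + 1 = 400$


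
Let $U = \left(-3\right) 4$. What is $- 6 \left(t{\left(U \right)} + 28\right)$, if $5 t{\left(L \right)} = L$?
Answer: $- \frac{768}{5} \approx -153.6$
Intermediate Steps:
$U = -12$
$t{\left(L \right)} = \frac{L}{5}$
$- 6 \left(t{\left(U \right)} + 28\right) = - 6 \left(\frac{1}{5} \left(-12\right) + 28\right) = - 6 \left(- \frac{12}{5} + 28\right) = \left(-6\right) \frac{128}{5} = - \frac{768}{5}$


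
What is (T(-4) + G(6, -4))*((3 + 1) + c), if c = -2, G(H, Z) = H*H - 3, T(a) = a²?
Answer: 98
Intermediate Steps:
G(H, Z) = -3 + H² (G(H, Z) = H² - 3 = -3 + H²)
(T(-4) + G(6, -4))*((3 + 1) + c) = ((-4)² + (-3 + 6²))*((3 + 1) - 2) = (16 + (-3 + 36))*(4 - 2) = (16 + 33)*2 = 49*2 = 98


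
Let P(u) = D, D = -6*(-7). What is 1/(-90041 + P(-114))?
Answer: -1/89999 ≈ -1.1111e-5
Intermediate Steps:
D = 42
P(u) = 42
1/(-90041 + P(-114)) = 1/(-90041 + 42) = 1/(-89999) = -1/89999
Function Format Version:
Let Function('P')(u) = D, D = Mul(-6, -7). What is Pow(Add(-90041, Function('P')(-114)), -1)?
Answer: Rational(-1, 89999) ≈ -1.1111e-5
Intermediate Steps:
D = 42
Function('P')(u) = 42
Pow(Add(-90041, Function('P')(-114)), -1) = Pow(Add(-90041, 42), -1) = Pow(-89999, -1) = Rational(-1, 89999)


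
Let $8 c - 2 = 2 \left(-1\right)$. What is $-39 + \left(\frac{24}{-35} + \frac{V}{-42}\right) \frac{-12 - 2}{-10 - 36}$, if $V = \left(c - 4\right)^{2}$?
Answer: $- \frac{13567}{345} \approx -39.325$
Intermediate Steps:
$c = 0$ ($c = \frac{1}{4} + \frac{2 \left(-1\right)}{8} = \frac{1}{4} + \frac{1}{8} \left(-2\right) = \frac{1}{4} - \frac{1}{4} = 0$)
$V = 16$ ($V = \left(0 - 4\right)^{2} = \left(-4\right)^{2} = 16$)
$-39 + \left(\frac{24}{-35} + \frac{V}{-42}\right) \frac{-12 - 2}{-10 - 36} = -39 + \left(\frac{24}{-35} + \frac{16}{-42}\right) \frac{-12 - 2}{-10 - 36} = -39 + \left(24 \left(- \frac{1}{35}\right) + 16 \left(- \frac{1}{42}\right)\right) \left(- \frac{14}{-46}\right) = -39 + \left(- \frac{24}{35} - \frac{8}{21}\right) \left(\left(-14\right) \left(- \frac{1}{46}\right)\right) = -39 - \frac{112}{345} = - \frac{13567}{345}$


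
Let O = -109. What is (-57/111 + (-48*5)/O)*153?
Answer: 1041777/4033 ≈ 258.31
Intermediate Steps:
(-57/111 + (-48*5)/O)*153 = (-57/111 - 48*5/(-109))*153 = (-57*1/111 - 240*(-1/109))*153 = (-19/37 + 240/109)*153 = (6809/4033)*153 = 1041777/4033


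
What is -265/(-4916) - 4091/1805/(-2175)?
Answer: 1060468231/19299601500 ≈ 0.054948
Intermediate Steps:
-265/(-4916) - 4091/1805/(-2175) = -265*(-1/4916) - 4091*1/1805*(-1/2175) = 265/4916 - 4091/1805*(-1/2175) = 265/4916 + 4091/3925875 = 1060468231/19299601500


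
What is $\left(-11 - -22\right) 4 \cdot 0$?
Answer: $0$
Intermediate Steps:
$\left(-11 - -22\right) 4 \cdot 0 = \left(-11 + 22\right) 4 \cdot 0 = 11 \cdot 4 \cdot 0 = 44 \cdot 0 = 0$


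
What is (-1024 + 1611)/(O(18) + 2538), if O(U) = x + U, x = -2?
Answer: 587/2554 ≈ 0.22984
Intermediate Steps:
O(U) = -2 + U
(-1024 + 1611)/(O(18) + 2538) = (-1024 + 1611)/((-2 + 18) + 2538) = 587/(16 + 2538) = 587/2554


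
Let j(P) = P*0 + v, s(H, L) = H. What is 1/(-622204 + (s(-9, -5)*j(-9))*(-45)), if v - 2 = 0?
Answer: -1/621394 ≈ -1.6093e-6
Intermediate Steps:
v = 2 (v = 2 + 0 = 2)
j(P) = 2 (j(P) = P*0 + 2 = 0 + 2 = 2)
1/(-622204 + (s(-9, -5)*j(-9))*(-45)) = 1/(-622204 - 9*2*(-45)) = 1/(-622204 - 18*(-45)) = 1/(-622204 + 810) = 1/(-621394) = -1/621394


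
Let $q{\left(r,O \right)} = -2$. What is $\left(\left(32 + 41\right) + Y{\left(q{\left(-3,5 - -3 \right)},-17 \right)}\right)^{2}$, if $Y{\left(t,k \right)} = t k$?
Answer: $11449$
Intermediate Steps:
$Y{\left(t,k \right)} = k t$
$\left(\left(32 + 41\right) + Y{\left(q{\left(-3,5 - -3 \right)},-17 \right)}\right)^{2} = \left(\left(32 + 41\right) - -34\right)^{2} = \left(73 + 34\right)^{2} = 107^{2} = 11449$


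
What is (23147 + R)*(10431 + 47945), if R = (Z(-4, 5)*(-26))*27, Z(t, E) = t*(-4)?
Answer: 695550040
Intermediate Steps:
Z(t, E) = -4*t
R = -11232 (R = (-4*(-4)*(-26))*27 = (16*(-26))*27 = -416*27 = -11232)
(23147 + R)*(10431 + 47945) = (23147 - 11232)*(10431 + 47945) = 11915*58376 = 695550040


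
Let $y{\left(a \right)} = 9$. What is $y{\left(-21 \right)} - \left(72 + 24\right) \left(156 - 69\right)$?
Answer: $-8343$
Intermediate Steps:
$y{\left(-21 \right)} - \left(72 + 24\right) \left(156 - 69\right) = 9 - \left(72 + 24\right) \left(156 - 69\right) = 9 - 96 \cdot 87 = 9 - 8352 = -8343$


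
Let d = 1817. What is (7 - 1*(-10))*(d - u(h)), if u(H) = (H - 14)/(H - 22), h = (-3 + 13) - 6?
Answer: 277916/9 ≈ 30880.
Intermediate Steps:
h = 4 (h = 10 - 6 = 4)
u(H) = (-14 + H)/(-22 + H)
(7 - 1*(-10))*(d - u(h)) = (7 - 1*(-10))*(1817 - (-14 + 4)/(-22 + 4)) = (7 + 10)*(1817 - (-10)/(-18)) = 17*(1817 - (-1)*(-10)/18) = 17*(1817 - 1*5/9) = 17*(1817 - 5/9) = 17*(16348/9) = 277916/9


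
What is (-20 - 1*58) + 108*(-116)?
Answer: -12606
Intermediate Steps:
(-20 - 1*58) + 108*(-116) = (-20 - 58) - 12528 = -78 - 12528 = -12606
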